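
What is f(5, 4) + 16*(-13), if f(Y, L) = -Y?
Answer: -213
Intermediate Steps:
f(5, 4) + 16*(-13) = -1*5 + 16*(-13) = -5 - 208 = -213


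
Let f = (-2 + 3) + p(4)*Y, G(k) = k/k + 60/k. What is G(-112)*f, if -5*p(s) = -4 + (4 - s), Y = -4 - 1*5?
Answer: -403/140 ≈ -2.8786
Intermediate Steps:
Y = -9 (Y = -4 - 5 = -9)
p(s) = s/5 (p(s) = -(-4 + (4 - s))/5 = -(-1)*s/5 = s/5)
G(k) = 1 + 60/k
f = -31/5 (f = (-2 + 3) + ((⅕)*4)*(-9) = 1 + (⅘)*(-9) = 1 - 36/5 = -31/5 ≈ -6.2000)
G(-112)*f = ((60 - 112)/(-112))*(-31/5) = -1/112*(-52)*(-31/5) = (13/28)*(-31/5) = -403/140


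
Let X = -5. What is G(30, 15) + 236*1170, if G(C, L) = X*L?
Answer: 276045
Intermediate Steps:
G(C, L) = -5*L
G(30, 15) + 236*1170 = -5*15 + 236*1170 = -75 + 276120 = 276045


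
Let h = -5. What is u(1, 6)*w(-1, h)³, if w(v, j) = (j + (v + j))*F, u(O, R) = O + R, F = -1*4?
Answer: 596288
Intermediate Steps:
F = -4
w(v, j) = -8*j - 4*v (w(v, j) = (j + (v + j))*(-4) = (j + (j + v))*(-4) = (v + 2*j)*(-4) = -8*j - 4*v)
u(1, 6)*w(-1, h)³ = (1 + 6)*(-8*(-5) - 4*(-1))³ = 7*(40 + 4)³ = 7*44³ = 7*85184 = 596288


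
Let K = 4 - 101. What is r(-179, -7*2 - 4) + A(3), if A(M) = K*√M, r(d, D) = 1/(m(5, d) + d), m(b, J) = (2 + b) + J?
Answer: -1/351 - 97*√3 ≈ -168.01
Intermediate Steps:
m(b, J) = 2 + J + b
r(d, D) = 1/(7 + 2*d) (r(d, D) = 1/((2 + d + 5) + d) = 1/((7 + d) + d) = 1/(7 + 2*d))
K = -97
A(M) = -97*√M
r(-179, -7*2 - 4) + A(3) = 1/(7 + 2*(-179)) - 97*√3 = 1/(7 - 358) - 97*√3 = 1/(-351) - 97*√3 = -1/351 - 97*√3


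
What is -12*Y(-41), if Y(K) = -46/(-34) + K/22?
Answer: 1146/187 ≈ 6.1283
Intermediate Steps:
Y(K) = 23/17 + K/22 (Y(K) = -46*(-1/34) + K*(1/22) = 23/17 + K/22)
-12*Y(-41) = -12*(23/17 + (1/22)*(-41)) = -12*(23/17 - 41/22) = -12*(-191/374) = 1146/187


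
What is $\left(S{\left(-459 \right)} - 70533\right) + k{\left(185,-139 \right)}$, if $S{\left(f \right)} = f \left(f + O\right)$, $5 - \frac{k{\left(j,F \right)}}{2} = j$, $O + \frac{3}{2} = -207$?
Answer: $\frac{470979}{2} \approx 2.3549 \cdot 10^{5}$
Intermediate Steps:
$O = - \frac{417}{2}$ ($O = - \frac{3}{2} - 207 = - \frac{417}{2} \approx -208.5$)
$k{\left(j,F \right)} = 10 - 2 j$
$S{\left(f \right)} = f \left(- \frac{417}{2} + f\right)$ ($S{\left(f \right)} = f \left(f - \frac{417}{2}\right) = f \left(- \frac{417}{2} + f\right)$)
$\left(S{\left(-459 \right)} - 70533\right) + k{\left(185,-139 \right)} = \left(\frac{1}{2} \left(-459\right) \left(-417 + 2 \left(-459\right)\right) - 70533\right) + \left(10 - 370\right) = \left(\frac{1}{2} \left(-459\right) \left(-417 - 918\right) - 70533\right) + \left(10 - 370\right) = \left(\frac{1}{2} \left(-459\right) \left(-1335\right) - 70533\right) - 360 = \left(\frac{612765}{2} - 70533\right) - 360 = \frac{471699}{2} - 360 = \frac{470979}{2}$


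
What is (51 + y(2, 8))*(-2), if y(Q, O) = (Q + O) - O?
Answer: -106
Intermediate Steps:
y(Q, O) = Q (y(Q, O) = (O + Q) - O = Q)
(51 + y(2, 8))*(-2) = (51 + 2)*(-2) = 53*(-2) = -106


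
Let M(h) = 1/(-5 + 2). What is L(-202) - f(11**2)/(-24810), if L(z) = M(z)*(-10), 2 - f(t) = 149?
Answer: 82553/24810 ≈ 3.3274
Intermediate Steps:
f(t) = -147 (f(t) = 2 - 1*149 = 2 - 149 = -147)
M(h) = -1/3 (M(h) = 1/(-3) = -1/3)
L(z) = 10/3 (L(z) = -1/3*(-10) = 10/3)
L(-202) - f(11**2)/(-24810) = 10/3 - (-147)/(-24810) = 10/3 - (-147)*(-1)/24810 = 10/3 - 1*49/8270 = 10/3 - 49/8270 = 82553/24810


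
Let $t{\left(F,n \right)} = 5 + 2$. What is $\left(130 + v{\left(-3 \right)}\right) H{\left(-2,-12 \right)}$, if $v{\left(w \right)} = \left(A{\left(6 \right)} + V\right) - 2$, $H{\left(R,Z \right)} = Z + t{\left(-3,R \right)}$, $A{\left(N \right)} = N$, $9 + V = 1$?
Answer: $-630$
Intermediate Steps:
$V = -8$ ($V = -9 + 1 = -8$)
$t{\left(F,n \right)} = 7$
$H{\left(R,Z \right)} = 7 + Z$ ($H{\left(R,Z \right)} = Z + 7 = 7 + Z$)
$v{\left(w \right)} = -4$ ($v{\left(w \right)} = \left(6 - 8\right) - 2 = -2 - 2 = -4$)
$\left(130 + v{\left(-3 \right)}\right) H{\left(-2,-12 \right)} = \left(130 - 4\right) \left(7 - 12\right) = 126 \left(-5\right) = -630$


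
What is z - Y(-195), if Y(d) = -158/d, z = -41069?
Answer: -8008613/195 ≈ -41070.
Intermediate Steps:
z - Y(-195) = -41069 - (-158)/(-195) = -41069 - (-158)*(-1)/195 = -41069 - 1*158/195 = -41069 - 158/195 = -8008613/195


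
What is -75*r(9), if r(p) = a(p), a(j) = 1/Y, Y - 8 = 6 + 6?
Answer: -15/4 ≈ -3.7500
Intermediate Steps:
Y = 20 (Y = 8 + (6 + 6) = 8 + 12 = 20)
a(j) = 1/20
r(p) = 1/20
-75*r(9) = -75*1/20 = -15/4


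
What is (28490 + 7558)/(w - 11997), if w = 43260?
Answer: 12016/10421 ≈ 1.1531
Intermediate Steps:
(28490 + 7558)/(w - 11997) = (28490 + 7558)/(43260 - 11997) = 36048/31263 = 36048*(1/31263) = 12016/10421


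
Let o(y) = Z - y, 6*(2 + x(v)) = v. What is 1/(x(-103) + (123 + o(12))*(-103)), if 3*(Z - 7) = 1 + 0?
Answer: -2/24415 ≈ -8.1917e-5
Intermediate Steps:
x(v) = -2 + v/6
Z = 22/3 (Z = 7 + (1 + 0)/3 = 7 + (⅓)*1 = 7 + ⅓ = 22/3 ≈ 7.3333)
o(y) = 22/3 - y
1/(x(-103) + (123 + o(12))*(-103)) = 1/((-2 + (⅙)*(-103)) + (123 + (22/3 - 1*12))*(-103)) = 1/((-2 - 103/6) + (123 + (22/3 - 12))*(-103)) = 1/(-115/6 + (123 - 14/3)*(-103)) = 1/(-115/6 + (355/3)*(-103)) = 1/(-115/6 - 36565/3) = 1/(-24415/2) = -2/24415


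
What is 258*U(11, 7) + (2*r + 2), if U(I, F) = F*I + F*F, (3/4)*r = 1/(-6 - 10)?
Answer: 195059/6 ≈ 32510.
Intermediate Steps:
r = -1/12 (r = 4/(3*(-6 - 10)) = (4/3)/(-16) = (4/3)*(-1/16) = -1/12 ≈ -0.083333)
U(I, F) = F² + F*I (U(I, F) = F*I + F² = F² + F*I)
258*U(11, 7) + (2*r + 2) = 258*(7*(7 + 11)) + (2*(-1/12) + 2) = 258*(7*18) + (-⅙ + 2) = 258*126 + 11/6 = 32508 + 11/6 = 195059/6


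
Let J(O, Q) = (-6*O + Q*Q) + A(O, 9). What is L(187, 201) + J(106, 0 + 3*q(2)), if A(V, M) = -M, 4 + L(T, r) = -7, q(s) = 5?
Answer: -431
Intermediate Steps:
L(T, r) = -11 (L(T, r) = -4 - 7 = -11)
J(O, Q) = -9 + Q**2 - 6*O (J(O, Q) = (-6*O + Q*Q) - 1*9 = (-6*O + Q**2) - 9 = (Q**2 - 6*O) - 9 = -9 + Q**2 - 6*O)
L(187, 201) + J(106, 0 + 3*q(2)) = -11 + (-9 + (0 + 3*5)**2 - 6*106) = -11 + (-9 + (0 + 15)**2 - 636) = -11 + (-9 + 15**2 - 636) = -11 + (-9 + 225 - 636) = -11 - 420 = -431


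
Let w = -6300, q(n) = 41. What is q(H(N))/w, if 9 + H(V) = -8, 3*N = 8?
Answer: -41/6300 ≈ -0.0065079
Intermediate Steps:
N = 8/3 (N = (1/3)*8 = 8/3 ≈ 2.6667)
H(V) = -17 (H(V) = -9 - 8 = -17)
q(H(N))/w = 41/(-6300) = 41*(-1/6300) = -41/6300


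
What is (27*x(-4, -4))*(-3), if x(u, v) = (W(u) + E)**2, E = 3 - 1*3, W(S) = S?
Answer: -1296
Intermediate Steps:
E = 0 (E = 3 - 3 = 0)
x(u, v) = u**2 (x(u, v) = (u + 0)**2 = u**2)
(27*x(-4, -4))*(-3) = (27*(-4)**2)*(-3) = (27*16)*(-3) = 432*(-3) = -1296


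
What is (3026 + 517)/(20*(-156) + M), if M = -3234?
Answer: -1181/2118 ≈ -0.55760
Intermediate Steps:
(3026 + 517)/(20*(-156) + M) = (3026 + 517)/(20*(-156) - 3234) = 3543/(-3120 - 3234) = 3543/(-6354) = 3543*(-1/6354) = -1181/2118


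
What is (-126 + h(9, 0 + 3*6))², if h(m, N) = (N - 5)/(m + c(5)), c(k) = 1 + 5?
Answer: 3523129/225 ≈ 15658.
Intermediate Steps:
c(k) = 6
h(m, N) = (-5 + N)/(6 + m) (h(m, N) = (N - 5)/(m + 6) = (-5 + N)/(6 + m))
(-126 + h(9, 0 + 3*6))² = (-126 + (-5 + (0 + 3*6))/(6 + 9))² = (-126 + (-5 + (0 + 18))/15)² = (-126 + (-5 + 18)/15)² = (-126 + (1/15)*13)² = (-126 + 13/15)² = (-1877/15)² = 3523129/225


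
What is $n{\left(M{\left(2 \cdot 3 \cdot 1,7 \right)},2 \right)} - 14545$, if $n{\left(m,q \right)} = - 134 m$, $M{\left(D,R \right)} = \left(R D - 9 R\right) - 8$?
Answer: $-10659$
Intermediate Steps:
$M{\left(D,R \right)} = -8 - 9 R + D R$ ($M{\left(D,R \right)} = \left(D R - 9 R\right) - 8 = \left(- 9 R + D R\right) - 8 = -8 - 9 R + D R$)
$n{\left(M{\left(2 \cdot 3 \cdot 1,7 \right)},2 \right)} - 14545 = - 134 \left(-8 - 63 + 2 \cdot 3 \cdot 1 \cdot 7\right) - 14545 = - 134 \left(-8 - 63 + 6 \cdot 1 \cdot 7\right) - 14545 = - 134 \left(-8 - 63 + 6 \cdot 7\right) - 14545 = - 134 \left(-8 - 63 + 42\right) - 14545 = \left(-134\right) \left(-29\right) - 14545 = 3886 - 14545 = -10659$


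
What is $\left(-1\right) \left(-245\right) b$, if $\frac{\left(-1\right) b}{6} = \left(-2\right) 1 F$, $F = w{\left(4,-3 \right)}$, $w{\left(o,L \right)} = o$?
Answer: $11760$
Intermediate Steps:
$F = 4$
$b = 48$ ($b = - 6 \left(-2\right) 1 \cdot 4 = - 6 \left(\left(-2\right) 4\right) = \left(-6\right) \left(-8\right) = 48$)
$\left(-1\right) \left(-245\right) b = \left(-1\right) \left(-245\right) 48 = 245 \cdot 48 = 11760$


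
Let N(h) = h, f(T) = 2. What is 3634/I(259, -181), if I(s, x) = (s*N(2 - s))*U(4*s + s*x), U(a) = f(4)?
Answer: -1817/66563 ≈ -0.027297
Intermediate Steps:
U(a) = 2
I(s, x) = 2*s*(2 - s) (I(s, x) = (s*(2 - s))*2 = 2*s*(2 - s))
3634/I(259, -181) = 3634/((2*259*(2 - 1*259))) = 3634/((2*259*(2 - 259))) = 3634/((2*259*(-257))) = 3634/(-133126) = 3634*(-1/133126) = -1817/66563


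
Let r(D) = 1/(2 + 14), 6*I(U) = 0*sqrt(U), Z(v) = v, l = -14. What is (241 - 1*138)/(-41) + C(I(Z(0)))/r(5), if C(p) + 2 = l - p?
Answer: -10599/41 ≈ -258.51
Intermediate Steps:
I(U) = 0 (I(U) = (0*sqrt(U))/6 = (1/6)*0 = 0)
r(D) = 1/16
C(p) = -16 - p (C(p) = -2 + (-14 - p) = -16 - p)
(241 - 1*138)/(-41) + C(I(Z(0)))/r(5) = (241 - 1*138)/(-41) + (-16 - 1*0)/(1/16) = (241 - 138)*(-1/41) + (-16 + 0)*16 = 103*(-1/41) - 16*16 = -103/41 - 256 = -10599/41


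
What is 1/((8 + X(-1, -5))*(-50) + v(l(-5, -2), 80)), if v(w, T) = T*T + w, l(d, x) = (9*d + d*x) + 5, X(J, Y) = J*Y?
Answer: 1/5720 ≈ 0.00017483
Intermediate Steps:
l(d, x) = 5 + 9*d + d*x
v(w, T) = w + T² (v(w, T) = T² + w = w + T²)
1/((8 + X(-1, -5))*(-50) + v(l(-5, -2), 80)) = 1/((8 - 1*(-5))*(-50) + ((5 + 9*(-5) - 5*(-2)) + 80²)) = 1/((8 + 5)*(-50) + ((5 - 45 + 10) + 6400)) = 1/(13*(-50) + (-30 + 6400)) = 1/(-650 + 6370) = 1/5720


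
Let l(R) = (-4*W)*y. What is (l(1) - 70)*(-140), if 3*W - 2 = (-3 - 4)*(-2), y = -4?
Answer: -6440/3 ≈ -2146.7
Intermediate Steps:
W = 16/3 (W = 2/3 + ((-3 - 4)*(-2))/3 = 2/3 + (-7*(-2))/3 = 2/3 + (1/3)*14 = 2/3 + 14/3 = 16/3 ≈ 5.3333)
l(R) = 256/3 (l(R) = -4*16/3*(-4) = -64/3*(-4) = 256/3)
(l(1) - 70)*(-140) = (256/3 - 70)*(-140) = (46/3)*(-140) = -6440/3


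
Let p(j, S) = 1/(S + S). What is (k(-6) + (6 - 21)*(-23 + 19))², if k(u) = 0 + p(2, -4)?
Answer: 229441/64 ≈ 3585.0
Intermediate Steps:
p(j, S) = 1/(2*S)
k(u) = -⅛ (k(u) = 0 + (½)/(-4) = 0 + (½)*(-¼) = 0 - ⅛ = -⅛)
(k(-6) + (6 - 21)*(-23 + 19))² = (-⅛ + (6 - 21)*(-23 + 19))² = (-⅛ - 15*(-4))² = (-⅛ + 60)² = (479/8)² = 229441/64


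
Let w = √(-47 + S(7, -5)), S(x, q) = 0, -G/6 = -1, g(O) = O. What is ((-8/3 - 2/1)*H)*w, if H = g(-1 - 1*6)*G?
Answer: 196*I*√47 ≈ 1343.7*I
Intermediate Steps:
G = 6 (G = -6*(-1) = 6)
w = I*√47 (w = √(-47 + 0) = √(-47) = I*√47 ≈ 6.8557*I)
H = -42 (H = (-1 - 1*6)*6 = (-1 - 6)*6 = -7*6 = -42)
((-8/3 - 2/1)*H)*w = ((-8/3 - 2/1)*(-42))*(I*√47) = ((-8*⅓ - 2*1)*(-42))*(I*√47) = ((-8/3 - 2)*(-42))*(I*√47) = (-14/3*(-42))*(I*√47) = 196*(I*√47) = 196*I*√47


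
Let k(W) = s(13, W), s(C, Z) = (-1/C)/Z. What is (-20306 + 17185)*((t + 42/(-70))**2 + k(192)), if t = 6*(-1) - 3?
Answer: -17948118839/62400 ≈ -2.8763e+5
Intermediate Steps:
t = -9 (t = -6 - 3 = -9)
s(C, Z) = -1/(C*Z)
k(W) = -1/(13*W)
(-20306 + 17185)*((t + 42/(-70))**2 + k(192)) = (-20306 + 17185)*((-9 + 42/(-70))**2 - 1/13/192) = -3121*((-9 + 42*(-1/70))**2 - 1/13*1/192) = -3121*((-9 - 3/5)**2 - 1/2496) = -3121*((-48/5)**2 - 1/2496) = -3121*(2304/25 - 1/2496) = -3121*5750759/62400 = -17948118839/62400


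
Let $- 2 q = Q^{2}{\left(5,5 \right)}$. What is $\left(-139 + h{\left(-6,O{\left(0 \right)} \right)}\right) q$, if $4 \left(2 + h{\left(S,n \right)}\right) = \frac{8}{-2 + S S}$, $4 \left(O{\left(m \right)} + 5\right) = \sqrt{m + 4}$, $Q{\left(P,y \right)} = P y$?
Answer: $\frac{748750}{17} \approx 44044.0$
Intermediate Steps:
$O{\left(m \right)} = -5 + \frac{\sqrt{4 + m}}{4}$ ($O{\left(m \right)} = -5 + \frac{\sqrt{m + 4}}{4} = -5 + \frac{\sqrt{4 + m}}{4}$)
$h{\left(S,n \right)} = -2 + \frac{2}{-2 + S^{2}}$ ($h{\left(S,n \right)} = -2 + \frac{8 \frac{1}{-2 + S S}}{4} = -2 + \frac{8 \frac{1}{-2 + S^{2}}}{4} = -2 + \frac{2}{-2 + S^{2}}$)
$q = - \frac{625}{2}$ ($q = - \frac{\left(5 \cdot 5\right)^{2}}{2} = - \frac{25^{2}}{2} = \left(- \frac{1}{2}\right) 625 = - \frac{625}{2} \approx -312.5$)
$\left(-139 + h{\left(-6,O{\left(0 \right)} \right)}\right) q = \left(-139 + \frac{2 \left(3 - \left(-6\right)^{2}\right)}{-2 + \left(-6\right)^{2}}\right) \left(- \frac{625}{2}\right) = \left(-139 + \frac{2 \left(3 - 36\right)}{-2 + 36}\right) \left(- \frac{625}{2}\right) = \left(-139 + \frac{2 \left(3 - 36\right)}{34}\right) \left(- \frac{625}{2}\right) = \left(-139 + 2 \cdot \frac{1}{34} \left(-33\right)\right) \left(- \frac{625}{2}\right) = \left(-139 - \frac{33}{17}\right) \left(- \frac{625}{2}\right) = \left(- \frac{2396}{17}\right) \left(- \frac{625}{2}\right) = \frac{748750}{17}$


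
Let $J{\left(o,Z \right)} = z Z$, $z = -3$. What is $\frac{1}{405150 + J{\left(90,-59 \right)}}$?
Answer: $\frac{1}{405327} \approx 2.4671 \cdot 10^{-6}$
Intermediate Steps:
$J{\left(o,Z \right)} = - 3 Z$
$\frac{1}{405150 + J{\left(90,-59 \right)}} = \frac{1}{405150 - -177} = \frac{1}{405150 + 177} = \frac{1}{405327}$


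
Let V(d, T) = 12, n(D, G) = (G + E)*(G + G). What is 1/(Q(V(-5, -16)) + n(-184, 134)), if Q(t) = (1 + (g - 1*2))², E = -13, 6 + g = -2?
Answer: 1/32509 ≈ 3.0761e-5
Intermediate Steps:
g = -8 (g = -6 - 2 = -8)
n(D, G) = 2*G*(-13 + G) (n(D, G) = (G - 13)*(G + G) = (-13 + G)*(2*G) = 2*G*(-13 + G))
Q(t) = 81 (Q(t) = (1 + (-8 - 1*2))² = (1 + (-8 - 2))² = (1 - 10)² = (-9)² = 81)
1/(Q(V(-5, -16)) + n(-184, 134)) = 1/(81 + 2*134*(-13 + 134)) = 1/(81 + 2*134*121) = 1/(81 + 32428) = 1/32509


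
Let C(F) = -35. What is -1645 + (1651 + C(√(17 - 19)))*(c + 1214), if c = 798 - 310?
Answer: 2748787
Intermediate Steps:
c = 488
-1645 + (1651 + C(√(17 - 19)))*(c + 1214) = -1645 + (1651 - 35)*(488 + 1214) = -1645 + 1616*1702 = -1645 + 2750432 = 2748787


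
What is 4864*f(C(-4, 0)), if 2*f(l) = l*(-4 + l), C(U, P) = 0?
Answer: 0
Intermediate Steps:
f(l) = l*(-4 + l)/2 (f(l) = (l*(-4 + l))/2 = l*(-4 + l)/2)
4864*f(C(-4, 0)) = 4864*((½)*0*(-4 + 0)) = 4864*((½)*0*(-4)) = 4864*0 = 0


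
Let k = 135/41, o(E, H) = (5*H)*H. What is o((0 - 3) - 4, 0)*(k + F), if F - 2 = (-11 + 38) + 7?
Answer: 0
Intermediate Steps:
F = 36 (F = 2 + ((-11 + 38) + 7) = 2 + (27 + 7) = 2 + 34 = 36)
o(E, H) = 5*H²
k = 135/41 (k = 135*(1/41) = 135/41 ≈ 3.2927)
o((0 - 3) - 4, 0)*(k + F) = (5*0²)*(135/41 + 36) = (5*0)*(1611/41) = 0*(1611/41) = 0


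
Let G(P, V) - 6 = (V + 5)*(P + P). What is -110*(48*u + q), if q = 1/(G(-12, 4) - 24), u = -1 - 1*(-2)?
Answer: -617705/117 ≈ -5279.5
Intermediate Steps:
G(P, V) = 6 + 2*P*(5 + V) (G(P, V) = 6 + (V + 5)*(P + P) = 6 + (5 + V)*(2*P) = 6 + 2*P*(5 + V))
u = 1 (u = -1 + 2 = 1)
q = -1/234 (q = 1/((6 + 10*(-12) + 2*(-12)*4) - 24) = 1/((6 - 120 - 96) - 24) = 1/(-210 - 24) = 1/(-234) = -1/234 ≈ -0.0042735)
-110*(48*u + q) = -110*(48*1 - 1/234) = -110*(48 - 1/234) = -110*11231/234 = -617705/117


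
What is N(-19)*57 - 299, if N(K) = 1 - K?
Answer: 841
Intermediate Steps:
N(-19)*57 - 299 = (1 - 1*(-19))*57 - 299 = (1 + 19)*57 - 299 = 20*57 - 299 = 1140 - 299 = 841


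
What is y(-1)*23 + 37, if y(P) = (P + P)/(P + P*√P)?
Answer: 60 - 23*I ≈ 60.0 - 23.0*I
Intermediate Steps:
y(P) = 2*P/(P + P^(3/2)) (y(P) = (2*P)/(P + P^(3/2)) = 2*P/(P + P^(3/2)))
y(-1)*23 + 37 = (2*(-1)/(-1 + (-1)^(3/2)))*23 + 37 = (2*(-1)/(-1 - I))*23 + 37 = (2*(-1)*((-1 + I)/2))*23 + 37 = (1 - I)*23 + 37 = (23 - 23*I) + 37 = 60 - 23*I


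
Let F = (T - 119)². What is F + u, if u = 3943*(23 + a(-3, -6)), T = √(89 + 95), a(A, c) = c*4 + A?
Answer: -1427 - 476*√46 ≈ -4655.4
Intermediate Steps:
a(A, c) = A + 4*c (a(A, c) = 4*c + A = A + 4*c)
T = 2*√46 (T = √184 = 2*√46 ≈ 13.565)
F = (-119 + 2*√46)² (F = (2*√46 - 119)² = (-119 + 2*√46)² ≈ 11117.)
u = -15772 (u = 3943*(23 + (-3 + 4*(-6))) = 3943*(23 + (-3 - 24)) = 3943*(23 - 27) = 3943*(-4) = -15772)
F + u = (14345 - 476*√46) - 15772 = -1427 - 476*√46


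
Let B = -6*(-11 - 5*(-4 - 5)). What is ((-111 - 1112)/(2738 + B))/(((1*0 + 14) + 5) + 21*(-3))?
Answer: 1223/111496 ≈ 0.010969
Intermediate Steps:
B = -204 (B = -6*(-11 - 5*(-9)) = -6*(-11 + 45) = -6*34 = -204)
((-111 - 1112)/(2738 + B))/(((1*0 + 14) + 5) + 21*(-3)) = ((-111 - 1112)/(2738 - 204))/(((1*0 + 14) + 5) + 21*(-3)) = (-1223/2534)/(((0 + 14) + 5) - 63) = (-1223*1/2534)/((14 + 5) - 63) = -1223/(2534*(19 - 63)) = -1223/2534/(-44) = -1223/2534*(-1/44) = 1223/111496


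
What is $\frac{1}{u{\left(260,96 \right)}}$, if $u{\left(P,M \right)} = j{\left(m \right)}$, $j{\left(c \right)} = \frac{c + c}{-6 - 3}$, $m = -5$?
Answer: $\frac{9}{10} \approx 0.9$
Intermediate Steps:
$j{\left(c \right)} = - \frac{2 c}{9}$ ($j{\left(c \right)} = \frac{2 c}{-9} = 2 c \left(- \frac{1}{9}\right) = - \frac{2 c}{9}$)
$u{\left(P,M \right)} = \frac{10}{9}$ ($u{\left(P,M \right)} = \left(- \frac{2}{9}\right) \left(-5\right) = \frac{10}{9}$)
$\frac{1}{u{\left(260,96 \right)}} = \frac{1}{\frac{10}{9}} = \frac{9}{10}$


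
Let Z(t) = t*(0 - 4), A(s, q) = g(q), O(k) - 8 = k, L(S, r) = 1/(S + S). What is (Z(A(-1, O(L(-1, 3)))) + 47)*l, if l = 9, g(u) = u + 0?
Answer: 153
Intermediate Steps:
g(u) = u
L(S, r) = 1/(2*S)
O(k) = 8 + k
A(s, q) = q
Z(t) = -4*t (Z(t) = t*(-4) = -4*t)
(Z(A(-1, O(L(-1, 3)))) + 47)*l = (-4*(8 + (½)/(-1)) + 47)*9 = (-4*(8 + (½)*(-1)) + 47)*9 = (-4*(8 - ½) + 47)*9 = (-4*15/2 + 47)*9 = (-30 + 47)*9 = 17*9 = 153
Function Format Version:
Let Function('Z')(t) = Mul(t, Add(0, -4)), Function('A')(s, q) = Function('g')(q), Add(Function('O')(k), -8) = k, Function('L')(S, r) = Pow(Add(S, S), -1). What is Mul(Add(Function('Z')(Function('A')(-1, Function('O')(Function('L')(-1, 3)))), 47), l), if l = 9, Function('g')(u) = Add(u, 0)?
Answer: 153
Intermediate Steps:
Function('g')(u) = u
Function('L')(S, r) = Mul(Rational(1, 2), Pow(S, -1)) (Function('L')(S, r) = Pow(Mul(2, S), -1) = Mul(Rational(1, 2), Pow(S, -1)))
Function('O')(k) = Add(8, k)
Function('A')(s, q) = q
Function('Z')(t) = Mul(-4, t) (Function('Z')(t) = Mul(t, -4) = Mul(-4, t))
Mul(Add(Function('Z')(Function('A')(-1, Function('O')(Function('L')(-1, 3)))), 47), l) = Mul(Add(Mul(-4, Add(8, Mul(Rational(1, 2), Pow(-1, -1)))), 47), 9) = Mul(Add(Mul(-4, Add(8, Mul(Rational(1, 2), -1))), 47), 9) = Mul(Add(Mul(-4, Add(8, Rational(-1, 2))), 47), 9) = Mul(Add(Mul(-4, Rational(15, 2)), 47), 9) = Mul(Add(-30, 47), 9) = Mul(17, 9) = 153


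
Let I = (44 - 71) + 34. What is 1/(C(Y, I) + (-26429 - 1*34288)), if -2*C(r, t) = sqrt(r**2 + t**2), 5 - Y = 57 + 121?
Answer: -121434/7373093189 + sqrt(29978)/7373093189 ≈ -1.6446e-5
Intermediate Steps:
Y = -173 (Y = 5 - (57 + 121) = 5 - 1*178 = 5 - 178 = -173)
I = 7 (I = -27 + 34 = 7)
C(r, t) = -sqrt(r**2 + t**2)/2
1/(C(Y, I) + (-26429 - 1*34288)) = 1/(-sqrt((-173)**2 + 7**2)/2 + (-26429 - 1*34288)) = 1/(-sqrt(29929 + 49)/2 + (-26429 - 34288)) = 1/(-sqrt(29978)/2 - 60717) = 1/(-60717 - sqrt(29978)/2)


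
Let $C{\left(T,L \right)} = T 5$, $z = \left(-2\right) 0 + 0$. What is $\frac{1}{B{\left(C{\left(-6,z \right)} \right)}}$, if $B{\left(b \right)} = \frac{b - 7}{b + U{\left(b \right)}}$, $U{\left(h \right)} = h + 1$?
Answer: $\frac{59}{37} \approx 1.5946$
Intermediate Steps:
$U{\left(h \right)} = 1 + h$
$z = 0$ ($z = 0 + 0 = 0$)
$C{\left(T,L \right)} = 5 T$
$B{\left(b \right)} = \frac{-7 + b}{1 + 2 b}$ ($B{\left(b \right)} = \frac{b - 7}{b + \left(1 + b\right)} = \frac{-7 + b}{1 + 2 b}$)
$\frac{1}{B{\left(C{\left(-6,z \right)} \right)}} = \frac{1}{\frac{1}{1 + 2 \cdot 5 \left(-6\right)} \left(-7 + 5 \left(-6\right)\right)} = \frac{1}{\frac{1}{1 + 2 \left(-30\right)} \left(-7 - 30\right)} = \frac{1}{\frac{1}{1 - 60} \left(-37\right)} = \frac{1}{\frac{1}{-59} \left(-37\right)} = \frac{1}{\left(- \frac{1}{59}\right) \left(-37\right)} = \frac{1}{\frac{37}{59}} = \frac{59}{37}$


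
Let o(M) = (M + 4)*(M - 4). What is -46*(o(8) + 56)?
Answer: -4784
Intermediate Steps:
o(M) = (-4 + M)*(4 + M) (o(M) = (4 + M)*(-4 + M) = (-4 + M)*(4 + M))
-46*(o(8) + 56) = -46*((-16 + 8**2) + 56) = -46*((-16 + 64) + 56) = -46*(48 + 56) = -46*104 = -4784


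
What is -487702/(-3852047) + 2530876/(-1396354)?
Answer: -4534024332332/2689410618319 ≈ -1.6859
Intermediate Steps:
-487702/(-3852047) + 2530876/(-1396354) = -487702*(-1/3852047) + 2530876*(-1/1396354) = 487702/3852047 - 1265438/698177 = -4534024332332/2689410618319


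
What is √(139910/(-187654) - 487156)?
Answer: I*√4288687298015709/93827 ≈ 697.97*I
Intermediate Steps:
√(139910/(-187654) - 487156) = √(139910*(-1/187654) - 487156) = √(-69955/93827 - 487156) = √(-45708455967/93827) = I*√4288687298015709/93827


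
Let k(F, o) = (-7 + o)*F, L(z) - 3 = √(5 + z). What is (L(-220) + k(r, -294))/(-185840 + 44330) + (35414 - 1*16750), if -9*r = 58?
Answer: 4754053255/254718 - I*√215/141510 ≈ 18664.0 - 0.00010362*I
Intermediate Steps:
r = -58/9 (r = -⅑*58 = -58/9 ≈ -6.4444)
L(z) = 3 + √(5 + z)
k(F, o) = F*(-7 + o)
(L(-220) + k(r, -294))/(-185840 + 44330) + (35414 - 1*16750) = ((3 + √(5 - 220)) - 58*(-7 - 294)/9)/(-185840 + 44330) + (35414 - 1*16750) = ((3 + √(-215)) - 58/9*(-301))/(-141510) + (35414 - 16750) = ((3 + I*√215) + 17458/9)*(-1/141510) + 18664 = (17485/9 + I*√215)*(-1/141510) + 18664 = (-3497/254718 - I*√215/141510) + 18664 = 4754053255/254718 - I*√215/141510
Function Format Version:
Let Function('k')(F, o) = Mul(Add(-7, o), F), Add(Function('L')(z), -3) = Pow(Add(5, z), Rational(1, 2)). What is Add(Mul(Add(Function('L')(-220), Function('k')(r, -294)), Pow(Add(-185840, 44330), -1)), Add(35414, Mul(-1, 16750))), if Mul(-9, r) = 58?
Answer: Add(Rational(4754053255, 254718), Mul(Rational(-1, 141510), I, Pow(215, Rational(1, 2)))) ≈ Add(18664., Mul(-0.00010362, I))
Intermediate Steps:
r = Rational(-58, 9) (r = Mul(Rational(-1, 9), 58) = Rational(-58, 9) ≈ -6.4444)
Function('L')(z) = Add(3, Pow(Add(5, z), Rational(1, 2)))
Function('k')(F, o) = Mul(F, Add(-7, o))
Add(Mul(Add(Function('L')(-220), Function('k')(r, -294)), Pow(Add(-185840, 44330), -1)), Add(35414, Mul(-1, 16750))) = Add(Mul(Add(Add(3, Pow(Add(5, -220), Rational(1, 2))), Mul(Rational(-58, 9), Add(-7, -294))), Pow(Add(-185840, 44330), -1)), Add(35414, Mul(-1, 16750))) = Add(Mul(Add(Add(3, Pow(-215, Rational(1, 2))), Mul(Rational(-58, 9), -301)), Pow(-141510, -1)), Add(35414, -16750)) = Add(Mul(Add(Add(3, Mul(I, Pow(215, Rational(1, 2)))), Rational(17458, 9)), Rational(-1, 141510)), 18664) = Add(Mul(Add(Rational(17485, 9), Mul(I, Pow(215, Rational(1, 2)))), Rational(-1, 141510)), 18664) = Add(Add(Rational(-3497, 254718), Mul(Rational(-1, 141510), I, Pow(215, Rational(1, 2)))), 18664) = Add(Rational(4754053255, 254718), Mul(Rational(-1, 141510), I, Pow(215, Rational(1, 2))))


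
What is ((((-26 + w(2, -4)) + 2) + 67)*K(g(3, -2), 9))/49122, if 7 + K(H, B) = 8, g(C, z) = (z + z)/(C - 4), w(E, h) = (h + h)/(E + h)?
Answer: 47/49122 ≈ 0.00095680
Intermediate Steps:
w(E, h) = 2*h/(E + h) (w(E, h) = (2*h)/(E + h) = 2*h/(E + h))
g(C, z) = 2*z/(-4 + C) (g(C, z) = (2*z)/(-4 + C) = 2*z/(-4 + C))
K(H, B) = 1 (K(H, B) = -7 + 8 = 1)
((((-26 + w(2, -4)) + 2) + 67)*K(g(3, -2), 9))/49122 = ((((-26 + 2*(-4)/(2 - 4)) + 2) + 67)*1)/49122 = ((((-26 + 2*(-4)/(-2)) + 2) + 67)*1)*(1/49122) = ((((-26 + 2*(-4)*(-1/2)) + 2) + 67)*1)*(1/49122) = ((((-26 + 4) + 2) + 67)*1)*(1/49122) = (((-22 + 2) + 67)*1)*(1/49122) = ((-20 + 67)*1)*(1/49122) = (47*1)*(1/49122) = 47*(1/49122) = 47/49122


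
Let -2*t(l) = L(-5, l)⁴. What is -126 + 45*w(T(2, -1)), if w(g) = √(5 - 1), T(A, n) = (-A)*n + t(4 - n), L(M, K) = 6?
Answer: -36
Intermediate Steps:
t(l) = -648 (t(l) = -½*6⁴ = -½*1296 = -648)
T(A, n) = -648 - A*n (T(A, n) = (-A)*n - 648 = -A*n - 648 = -648 - A*n)
w(g) = 2 (w(g) = √4 = 2)
-126 + 45*w(T(2, -1)) = -126 + 45*2 = -126 + 90 = -36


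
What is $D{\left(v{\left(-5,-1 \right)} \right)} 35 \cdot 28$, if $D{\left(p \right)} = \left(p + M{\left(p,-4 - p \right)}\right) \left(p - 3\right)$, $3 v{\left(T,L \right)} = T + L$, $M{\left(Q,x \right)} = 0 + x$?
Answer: $19600$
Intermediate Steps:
$M{\left(Q,x \right)} = x$
$v{\left(T,L \right)} = \frac{L}{3} + \frac{T}{3}$ ($v{\left(T,L \right)} = \frac{T + L}{3} = \frac{L + T}{3} = \frac{L}{3} + \frac{T}{3}$)
$D{\left(p \right)} = 12 - 4 p$ ($D{\left(p \right)} = \left(p - \left(4 + p\right)\right) \left(p - 3\right) = - 4 \left(-3 + p\right) = 12 - 4 p$)
$D{\left(v{\left(-5,-1 \right)} \right)} 35 \cdot 28 = \left(12 - 4 \left(\frac{1}{3} \left(-1\right) + \frac{1}{3} \left(-5\right)\right)\right) 35 \cdot 28 = \left(12 - 4 \left(- \frac{1}{3} - \frac{5}{3}\right)\right) 35 \cdot 28 = \left(12 - -8\right) 35 \cdot 28 = \left(12 + 8\right) 35 \cdot 28 = 20 \cdot 35 \cdot 28 = 700 \cdot 28 = 19600$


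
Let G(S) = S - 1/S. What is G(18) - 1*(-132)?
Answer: 2699/18 ≈ 149.94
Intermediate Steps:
G(18) - 1*(-132) = (18 - 1/18) - 1*(-132) = (18 - 1*1/18) + 132 = (18 - 1/18) + 132 = 323/18 + 132 = 2699/18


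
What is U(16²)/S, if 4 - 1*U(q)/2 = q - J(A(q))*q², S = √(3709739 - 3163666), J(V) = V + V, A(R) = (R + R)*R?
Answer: 34359737864*√4513/49643 ≈ 4.6497e+7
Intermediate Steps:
A(R) = 2*R² (A(R) = (2*R)*R = 2*R²)
J(V) = 2*V
S = 11*√4513 (S = √546073 = 11*√4513 ≈ 738.97)
U(q) = 8 - 2*q + 8*q⁴ (U(q) = 8 - 2*(q - 2*(2*q²)*q²) = 8 - 2*(q - 4*q²*q²) = 8 - 2*(q - 4*q⁴) = 8 + (-2*q + 8*q⁴) = 8 - 2*q + 8*q⁴)
U(16²)/S = (8 - 2*16² + 8*(16²)⁴)/((11*√4513)) = (8 - 2*256 + 8*256⁴)*(√4513/49643) = (8 - 512 + 8*4294967296)*(√4513/49643) = (8 - 512 + 34359738368)*(√4513/49643) = 34359737864*(√4513/49643) = 34359737864*√4513/49643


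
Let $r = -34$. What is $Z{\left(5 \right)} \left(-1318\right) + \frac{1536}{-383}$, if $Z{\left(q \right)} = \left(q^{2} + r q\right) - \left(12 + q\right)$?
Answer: $\frac{81775092}{383} \approx 2.1351 \cdot 10^{5}$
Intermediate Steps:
$Z{\left(q \right)} = -12 + q^{2} - 35 q$ ($Z{\left(q \right)} = \left(q^{2} - 34 q\right) - \left(12 + q\right) = -12 + q^{2} - 35 q$)
$Z{\left(5 \right)} \left(-1318\right) + \frac{1536}{-383} = \left(-12 + 5^{2} - 175\right) \left(-1318\right) + \frac{1536}{-383} = \left(-12 + 25 - 175\right) \left(-1318\right) + 1536 \left(- \frac{1}{383}\right) = \left(-162\right) \left(-1318\right) - \frac{1536}{383} = 213516 - \frac{1536}{383} = \frac{81775092}{383}$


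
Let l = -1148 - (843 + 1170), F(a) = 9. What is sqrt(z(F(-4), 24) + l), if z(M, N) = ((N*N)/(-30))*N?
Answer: I*sqrt(90545)/5 ≈ 60.181*I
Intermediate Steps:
z(M, N) = -N**3/30 (z(M, N) = (N**2*(-1/30))*N = (-N**2/30)*N = -N**3/30)
l = -3161 (l = -1148 - 1*2013 = -1148 - 2013 = -3161)
sqrt(z(F(-4), 24) + l) = sqrt(-1/30*24**3 - 3161) = sqrt(-1/30*13824 - 3161) = sqrt(-2304/5 - 3161) = sqrt(-18109/5) = I*sqrt(90545)/5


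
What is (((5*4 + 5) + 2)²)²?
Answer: 531441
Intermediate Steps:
(((5*4 + 5) + 2)²)² = (((20 + 5) + 2)²)² = ((25 + 2)²)² = (27²)² = 729² = 531441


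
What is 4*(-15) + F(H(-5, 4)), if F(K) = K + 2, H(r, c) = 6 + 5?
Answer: -47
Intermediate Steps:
H(r, c) = 11
F(K) = 2 + K
4*(-15) + F(H(-5, 4)) = 4*(-15) + (2 + 11) = -60 + 13 = -47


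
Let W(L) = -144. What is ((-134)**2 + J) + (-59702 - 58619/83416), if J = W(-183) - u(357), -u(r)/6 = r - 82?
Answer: -3356718459/83416 ≈ -40241.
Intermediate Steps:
u(r) = 492 - 6*r (u(r) = -6*(r - 82) = -6*(-82 + r) = 492 - 6*r)
J = 1506 (J = -144 - (492 - 6*357) = -144 - (492 - 2142) = -144 - 1*(-1650) = -144 + 1650 = 1506)
((-134)**2 + J) + (-59702 - 58619/83416) = ((-134)**2 + 1506) + (-59702 - 58619/83416) = (17956 + 1506) + (-59702 - 58619/83416) = 19462 + (-59702 - 1*58619/83416) = 19462 + (-59702 - 58619/83416) = 19462 - 4980160651/83416 = -3356718459/83416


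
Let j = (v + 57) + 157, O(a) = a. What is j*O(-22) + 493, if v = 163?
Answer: -7801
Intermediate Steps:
j = 377 (j = (163 + 57) + 157 = 220 + 157 = 377)
j*O(-22) + 493 = 377*(-22) + 493 = -8294 + 493 = -7801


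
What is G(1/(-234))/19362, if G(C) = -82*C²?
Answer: -41/530092836 ≈ -7.7345e-8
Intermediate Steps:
G(1/(-234))/19362 = -82*(1/(-234))²/19362 = -82*(-1/234)²*(1/19362) = -82*1/54756*(1/19362) = -41/27378*1/19362 = -41/530092836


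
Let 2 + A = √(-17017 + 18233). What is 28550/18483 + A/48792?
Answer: 232162439/150303756 + √19/6099 ≈ 1.5453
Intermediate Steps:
A = -2 + 8*√19 (A = -2 + √(-17017 + 18233) = -2 + √1216 = -2 + 8*√19 ≈ 32.871)
28550/18483 + A/48792 = 28550/18483 + (-2 + 8*√19)/48792 = 28550*(1/18483) + (-2 + 8*√19)*(1/48792) = 28550/18483 + (-1/24396 + √19/6099) = 232162439/150303756 + √19/6099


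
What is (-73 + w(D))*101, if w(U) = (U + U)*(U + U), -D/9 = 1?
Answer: 25351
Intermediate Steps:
D = -9 (D = -9*1 = -9)
w(U) = 4*U**2 (w(U) = (2*U)*(2*U) = 4*U**2)
(-73 + w(D))*101 = (-73 + 4*(-9)**2)*101 = (-73 + 4*81)*101 = (-73 + 324)*101 = 251*101 = 25351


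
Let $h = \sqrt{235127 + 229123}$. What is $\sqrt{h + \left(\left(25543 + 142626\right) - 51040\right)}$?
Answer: $\sqrt{117129 + 5 \sqrt{18570}} \approx 343.24$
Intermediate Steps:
$h = 5 \sqrt{18570}$ ($h = \sqrt{464250} = 5 \sqrt{18570} \approx 681.36$)
$\sqrt{h + \left(\left(25543 + 142626\right) - 51040\right)} = \sqrt{5 \sqrt{18570} + \left(\left(25543 + 142626\right) - 51040\right)} = \sqrt{5 \sqrt{18570} + \left(168169 - 51040\right)} = \sqrt{5 \sqrt{18570} + 117129} = \sqrt{117129 + 5 \sqrt{18570}}$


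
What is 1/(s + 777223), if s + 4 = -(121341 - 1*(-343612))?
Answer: 1/312266 ≈ 3.2024e-6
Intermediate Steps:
s = -464957 (s = -4 - (121341 - 1*(-343612)) = -4 - (121341 + 343612) = -4 - 1*464953 = -4 - 464953 = -464957)
1/(s + 777223) = 1/(-464957 + 777223) = 1/312266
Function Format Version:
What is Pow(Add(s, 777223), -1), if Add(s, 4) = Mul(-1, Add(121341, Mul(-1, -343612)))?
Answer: Rational(1, 312266) ≈ 3.2024e-6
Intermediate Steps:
s = -464957 (s = Add(-4, Mul(-1, Add(121341, Mul(-1, -343612)))) = Add(-4, Mul(-1, Add(121341, 343612))) = Add(-4, Mul(-1, 464953)) = Add(-4, -464953) = -464957)
Pow(Add(s, 777223), -1) = Pow(Add(-464957, 777223), -1) = Pow(312266, -1) = Rational(1, 312266)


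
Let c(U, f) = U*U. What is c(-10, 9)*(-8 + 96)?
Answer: 8800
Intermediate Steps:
c(U, f) = U**2
c(-10, 9)*(-8 + 96) = (-10)**2*(-8 + 96) = 100*88 = 8800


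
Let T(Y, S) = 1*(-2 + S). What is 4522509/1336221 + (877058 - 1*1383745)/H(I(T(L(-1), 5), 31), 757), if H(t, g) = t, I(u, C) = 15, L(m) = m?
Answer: -75219774688/2227035 ≈ -33776.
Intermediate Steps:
T(Y, S) = -2 + S
4522509/1336221 + (877058 - 1*1383745)/H(I(T(L(-1), 5), 31), 757) = 4522509/1336221 + (877058 - 1*1383745)/15 = 4522509*(1/1336221) + (877058 - 1383745)*(1/15) = 502501/148469 - 506687*1/15 = 502501/148469 - 506687/15 = -75219774688/2227035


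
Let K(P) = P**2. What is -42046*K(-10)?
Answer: -4204600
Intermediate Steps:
-42046*K(-10) = -42046*(-10)**2 = -42046*100 = -4204600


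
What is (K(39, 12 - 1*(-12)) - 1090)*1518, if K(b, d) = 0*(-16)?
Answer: -1654620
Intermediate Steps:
K(b, d) = 0
(K(39, 12 - 1*(-12)) - 1090)*1518 = (0 - 1090)*1518 = -1090*1518 = -1654620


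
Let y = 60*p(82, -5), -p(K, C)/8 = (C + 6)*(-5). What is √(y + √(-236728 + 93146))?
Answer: √(2400 + I*√143582) ≈ 49.141 + 3.8554*I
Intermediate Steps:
p(K, C) = 240 + 40*C (p(K, C) = -8*(C + 6)*(-5) = -8*(6 + C)*(-5) = -8*(-30 - 5*C) = 240 + 40*C)
y = 2400 (y = 60*(240 + 40*(-5)) = 60*(240 - 200) = 60*40 = 2400)
√(y + √(-236728 + 93146)) = √(2400 + √(-236728 + 93146)) = √(2400 + √(-143582)) = √(2400 + I*√143582)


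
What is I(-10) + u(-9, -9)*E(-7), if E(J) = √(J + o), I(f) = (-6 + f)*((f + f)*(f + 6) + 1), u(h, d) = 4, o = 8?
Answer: -1292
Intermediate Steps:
I(f) = (1 + 2*f*(6 + f))*(-6 + f) (I(f) = (-6 + f)*((2*f)*(6 + f) + 1) = (-6 + f)*(2*f*(6 + f) + 1) = (-6 + f)*(1 + 2*f*(6 + f)) = (1 + 2*f*(6 + f))*(-6 + f))
E(J) = √(8 + J) (E(J) = √(J + 8) = √(8 + J))
I(-10) + u(-9, -9)*E(-7) = (-6 - 71*(-10) + 2*(-10)³) + 4*√(8 - 7) = (-6 + 710 + 2*(-1000)) + 4*√1 = (-6 + 710 - 2000) + 4*1 = -1296 + 4 = -1292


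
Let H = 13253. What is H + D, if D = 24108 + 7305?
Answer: 44666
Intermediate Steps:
D = 31413
H + D = 13253 + 31413 = 44666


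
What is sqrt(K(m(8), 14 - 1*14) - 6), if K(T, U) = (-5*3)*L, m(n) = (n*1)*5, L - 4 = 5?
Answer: I*sqrt(141) ≈ 11.874*I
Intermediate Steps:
L = 9 (L = 4 + 5 = 9)
m(n) = 5*n (m(n) = n*5 = 5*n)
K(T, U) = -135 (K(T, U) = -5*3*9 = -15*9 = -135)
sqrt(K(m(8), 14 - 1*14) - 6) = sqrt(-135 - 6) = sqrt(-141) = I*sqrt(141)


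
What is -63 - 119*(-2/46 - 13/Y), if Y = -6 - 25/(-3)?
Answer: 13919/23 ≈ 605.17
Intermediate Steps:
Y = 7/3 (Y = -6 - 25*(-1)/3 = -6 - 1*(-25/3) = -6 + 25/3 = 7/3 ≈ 2.3333)
-63 - 119*(-2/46 - 13/Y) = -63 - 119*(-2/46 - 13/7/3) = -63 - 119*(-2*1/46 - 13*3/7) = -63 - 119*(-1/23 - 39/7) = -63 - 119*(-904/161) = -63 + 15368/23 = 13919/23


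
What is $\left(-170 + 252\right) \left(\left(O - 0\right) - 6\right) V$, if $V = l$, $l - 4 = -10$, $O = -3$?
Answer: $4428$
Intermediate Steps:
$l = -6$ ($l = 4 - 10 = -6$)
$V = -6$
$\left(-170 + 252\right) \left(\left(O - 0\right) - 6\right) V = \left(-170 + 252\right) \left(\left(-3 - 0\right) - 6\right) \left(-6\right) = 82 \left(\left(-3 + 0\right) - 6\right) \left(-6\right) = 82 \left(-3 - 6\right) \left(-6\right) = 82 \left(\left(-9\right) \left(-6\right)\right) = 82 \cdot 54 = 4428$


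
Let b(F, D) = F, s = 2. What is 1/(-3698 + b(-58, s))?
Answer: -1/3756 ≈ -0.00026624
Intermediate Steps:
1/(-3698 + b(-58, s)) = 1/(-3698 - 58) = 1/(-3756) = -1/3756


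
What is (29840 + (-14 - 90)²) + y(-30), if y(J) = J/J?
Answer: 40657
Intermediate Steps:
y(J) = 1
(29840 + (-14 - 90)²) + y(-30) = (29840 + (-14 - 90)²) + 1 = (29840 + (-104)²) + 1 = (29840 + 10816) + 1 = 40656 + 1 = 40657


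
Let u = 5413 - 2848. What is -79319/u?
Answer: -79319/2565 ≈ -30.924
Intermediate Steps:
u = 2565
-79319/u = -79319/2565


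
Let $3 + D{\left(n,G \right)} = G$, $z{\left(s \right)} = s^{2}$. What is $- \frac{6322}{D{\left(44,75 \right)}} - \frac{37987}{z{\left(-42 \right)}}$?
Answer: $- \frac{16073}{147} \approx -109.34$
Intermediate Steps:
$D{\left(n,G \right)} = -3 + G$
$- \frac{6322}{D{\left(44,75 \right)}} - \frac{37987}{z{\left(-42 \right)}} = - \frac{6322}{-3 + 75} - \frac{37987}{\left(-42\right)^{2}} = - \frac{6322}{72} - \frac{37987}{1764} = \left(-6322\right) \frac{1}{72} - \frac{37987}{1764} = - \frac{3161}{36} - \frac{37987}{1764} = - \frac{16073}{147}$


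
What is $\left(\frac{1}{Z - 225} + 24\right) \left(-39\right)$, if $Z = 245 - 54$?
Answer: $- \frac{31785}{34} \approx -934.85$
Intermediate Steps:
$Z = 191$
$\left(\frac{1}{Z - 225} + 24\right) \left(-39\right) = \left(\frac{1}{191 - 225} + 24\right) \left(-39\right) = \left(\frac{1}{-34} + 24\right) \left(-39\right) = \left(- \frac{1}{34} + 24\right) \left(-39\right) = \frac{815}{34} \left(-39\right) = - \frac{31785}{34}$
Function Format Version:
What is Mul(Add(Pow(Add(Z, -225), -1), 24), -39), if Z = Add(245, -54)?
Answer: Rational(-31785, 34) ≈ -934.85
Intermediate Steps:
Z = 191
Mul(Add(Pow(Add(Z, -225), -1), 24), -39) = Mul(Add(Pow(Add(191, -225), -1), 24), -39) = Mul(Add(Pow(-34, -1), 24), -39) = Mul(Add(Rational(-1, 34), 24), -39) = Mul(Rational(815, 34), -39) = Rational(-31785, 34)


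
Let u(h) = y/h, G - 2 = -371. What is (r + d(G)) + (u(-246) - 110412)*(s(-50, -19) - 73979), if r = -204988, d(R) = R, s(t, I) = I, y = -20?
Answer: 334972287919/41 ≈ 8.1701e+9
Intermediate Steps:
G = -369 (G = 2 - 371 = -369)
u(h) = -20/h
(r + d(G)) + (u(-246) - 110412)*(s(-50, -19) - 73979) = (-204988 - 369) + (-20/(-246) - 110412)*(-19 - 73979) = -205357 + (-20*(-1/246) - 110412)*(-73998) = -205357 + (10/123 - 110412)*(-73998) = -205357 - 13580666/123*(-73998) = -205357 + 334980707556/41 = 334972287919/41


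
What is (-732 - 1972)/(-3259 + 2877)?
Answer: 1352/191 ≈ 7.0785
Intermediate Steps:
(-732 - 1972)/(-3259 + 2877) = -2704/(-382) = -2704*(-1/382) = 1352/191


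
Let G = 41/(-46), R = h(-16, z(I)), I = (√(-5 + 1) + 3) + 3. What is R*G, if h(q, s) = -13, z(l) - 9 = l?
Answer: 533/46 ≈ 11.587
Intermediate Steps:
I = 6 + 2*I (I = (√(-4) + 3) + 3 = (2*I + 3) + 3 = (3 + 2*I) + 3 = 6 + 2*I ≈ 6.0 + 2.0*I)
z(l) = 9 + l
R = -13
G = -41/46 (G = 41*(-1/46) = -41/46 ≈ -0.89130)
R*G = -13*(-41/46) = 533/46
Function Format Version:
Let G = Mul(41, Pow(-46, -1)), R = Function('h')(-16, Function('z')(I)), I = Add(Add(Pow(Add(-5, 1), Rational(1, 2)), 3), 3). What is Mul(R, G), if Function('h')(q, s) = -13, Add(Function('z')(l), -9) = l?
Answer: Rational(533, 46) ≈ 11.587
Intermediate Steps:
I = Add(6, Mul(2, I)) (I = Add(Add(Pow(-4, Rational(1, 2)), 3), 3) = Add(Add(Mul(2, I), 3), 3) = Add(Add(3, Mul(2, I)), 3) = Add(6, Mul(2, I)) ≈ Add(6.0000, Mul(2.0000, I)))
Function('z')(l) = Add(9, l)
R = -13
G = Rational(-41, 46) (G = Mul(41, Rational(-1, 46)) = Rational(-41, 46) ≈ -0.89130)
Mul(R, G) = Mul(-13, Rational(-41, 46)) = Rational(533, 46)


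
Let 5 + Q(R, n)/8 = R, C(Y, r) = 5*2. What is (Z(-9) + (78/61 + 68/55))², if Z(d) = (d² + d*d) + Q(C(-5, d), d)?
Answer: 470799077904/11256025 ≈ 41826.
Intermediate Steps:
C(Y, r) = 10
Q(R, n) = -40 + 8*R
Z(d) = 40 + 2*d² (Z(d) = (d² + d*d) + (-40 + 8*10) = (d² + d²) + (-40 + 80) = 2*d² + 40 = 40 + 2*d²)
(Z(-9) + (78/61 + 68/55))² = ((40 + 2*(-9)²) + (78/61 + 68/55))² = ((40 + 2*81) + (78*(1/61) + 68*(1/55)))² = ((40 + 162) + (78/61 + 68/55))² = (202 + 8438/3355)² = (686148/3355)² = 470799077904/11256025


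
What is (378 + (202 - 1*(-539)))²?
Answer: 1252161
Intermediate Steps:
(378 + (202 - 1*(-539)))² = (378 + (202 + 539))² = (378 + 741)² = 1119² = 1252161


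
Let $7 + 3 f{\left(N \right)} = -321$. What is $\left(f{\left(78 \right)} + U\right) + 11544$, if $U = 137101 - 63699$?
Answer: $\frac{254510}{3} \approx 84837.0$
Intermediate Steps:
$f{\left(N \right)} = - \frac{328}{3}$ ($f{\left(N \right)} = - \frac{7}{3} + \frac{1}{3} \left(-321\right) = - \frac{7}{3} - 107 = - \frac{328}{3}$)
$U = 73402$ ($U = 137101 - 63699 = 73402$)
$\left(f{\left(78 \right)} + U\right) + 11544 = \left(- \frac{328}{3} + 73402\right) + 11544 = \frac{219878}{3} + 11544 = \frac{254510}{3}$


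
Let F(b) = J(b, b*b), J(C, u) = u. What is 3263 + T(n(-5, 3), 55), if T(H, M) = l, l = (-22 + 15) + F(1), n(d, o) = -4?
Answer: 3257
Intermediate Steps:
F(b) = b² (F(b) = b*b = b²)
l = -6 (l = (-22 + 15) + 1² = -7 + 1 = -6)
T(H, M) = -6
3263 + T(n(-5, 3), 55) = 3263 - 6 = 3257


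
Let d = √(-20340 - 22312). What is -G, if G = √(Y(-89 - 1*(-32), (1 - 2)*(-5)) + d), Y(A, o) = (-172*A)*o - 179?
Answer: -√(48841 + 2*I*√10663) ≈ -221.0 - 0.46725*I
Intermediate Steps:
Y(A, o) = -179 - 172*A*o (Y(A, o) = -172*A*o - 179 = -179 - 172*A*o)
d = 2*I*√10663 (d = √(-42652) = 2*I*√10663 ≈ 206.52*I)
G = √(48841 + 2*I*√10663) (G = √((-179 - 172*(-89 - 1*(-32))*(1 - 2)*(-5)) + 2*I*√10663) = √((-179 - 172*(-89 + 32)*(-1*(-5))) + 2*I*√10663) = √((-179 - 172*(-57)*5) + 2*I*√10663) = √((-179 + 49020) + 2*I*√10663) = √(48841 + 2*I*√10663) ≈ 221.0 + 0.4672*I)
-G = -√(48841 + 2*I*√10663)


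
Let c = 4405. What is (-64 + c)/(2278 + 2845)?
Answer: 4341/5123 ≈ 0.84735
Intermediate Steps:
(-64 + c)/(2278 + 2845) = (-64 + 4405)/(2278 + 2845) = 4341/5123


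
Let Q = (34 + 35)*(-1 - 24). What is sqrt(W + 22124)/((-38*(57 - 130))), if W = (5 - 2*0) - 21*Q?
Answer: sqrt(58354)/2774 ≈ 0.087082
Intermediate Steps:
Q = -1725 (Q = 69*(-25) = -1725)
W = 36230 (W = (5 - 2*0) - 21*(-1725) = (5 + 0) + 36225 = 5 + 36225 = 36230)
sqrt(W + 22124)/((-38*(57 - 130))) = sqrt(36230 + 22124)/((-38*(57 - 130))) = sqrt(58354)/((-38*(-73))) = sqrt(58354)/2774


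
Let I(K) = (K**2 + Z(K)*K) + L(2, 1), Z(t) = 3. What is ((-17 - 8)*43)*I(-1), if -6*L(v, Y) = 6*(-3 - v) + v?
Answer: -8600/3 ≈ -2866.7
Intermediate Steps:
L(v, Y) = 3 + 5*v/6 (L(v, Y) = -(6*(-3 - v) + v)/6 = -((-18 - 6*v) + v)/6 = -(-18 - 5*v)/6 = 3 + 5*v/6)
I(K) = 14/3 + K**2 + 3*K (I(K) = (K**2 + 3*K) + (3 + (5/6)*2) = (K**2 + 3*K) + (3 + 5/3) = (K**2 + 3*K) + 14/3 = 14/3 + K**2 + 3*K)
((-17 - 8)*43)*I(-1) = ((-17 - 8)*43)*(14/3 + (-1)**2 + 3*(-1)) = (-25*43)*(14/3 + 1 - 3) = -1075*8/3 = -8600/3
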